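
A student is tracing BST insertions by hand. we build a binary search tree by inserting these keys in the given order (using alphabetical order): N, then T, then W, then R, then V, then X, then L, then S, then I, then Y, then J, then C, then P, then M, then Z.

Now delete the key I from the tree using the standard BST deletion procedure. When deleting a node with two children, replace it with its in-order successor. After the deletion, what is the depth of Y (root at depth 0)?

4

Resulting structure (node: left, right):
  N: L=L, R=T
  T: L=R, R=W
  W: L=V, R=X
  R: L=P, R=S
  V: L=–, R=–
  X: L=–, R=Y
  L: L=I, R=M
  S: L=–, R=–
  I: L=C, R=J
  Y: L=–, R=Z
  J: L=–, R=–
  C: L=–, R=–
  P: L=–, R=–
  M: L=–, R=–
  Z: L=–, R=–

Delete I (two children — replace with in-order successor).
After deletion, path to Y: N → T → W → X → Y.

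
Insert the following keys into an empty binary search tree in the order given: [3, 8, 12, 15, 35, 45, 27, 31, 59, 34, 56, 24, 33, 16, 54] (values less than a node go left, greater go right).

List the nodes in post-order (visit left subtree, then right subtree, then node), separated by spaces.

3: root
8: right child of 3 (depth 1)
12: right child of 8 (depth 2)
15: right child of 12 (depth 3)
35: right child of 15 (depth 4)
45: right child of 35 (depth 5)
27: left child of 35 (depth 5)
31: right child of 27 (depth 6)
59: right child of 45 (depth 6)
34: right child of 31 (depth 7)
56: left child of 59 (depth 7)
24: left child of 27 (depth 6)
33: left child of 34 (depth 8)
16: left child of 24 (depth 7)
54: left child of 56 (depth 8)

16 24 33 34 31 27 54 56 59 45 35 15 12 8 3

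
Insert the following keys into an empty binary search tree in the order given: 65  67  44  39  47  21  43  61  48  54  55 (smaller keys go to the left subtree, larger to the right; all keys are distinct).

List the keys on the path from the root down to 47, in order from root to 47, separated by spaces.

65 44 47

Resulting structure (node: left, right):
  65: L=44, R=67
  67: L=–, R=–
  44: L=39, R=47
  39: L=21, R=43
  47: L=–, R=61
  21: L=–, R=–
  43: L=–, R=–
  61: L=48, R=–
  48: L=–, R=54
  54: L=–, R=55
  55: L=–, R=–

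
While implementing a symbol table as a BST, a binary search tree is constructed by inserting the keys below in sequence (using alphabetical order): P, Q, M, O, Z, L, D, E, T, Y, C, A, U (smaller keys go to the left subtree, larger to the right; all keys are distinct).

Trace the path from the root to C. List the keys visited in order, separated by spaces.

Insert P: tree is empty, so P becomes the root.
Insert Q: Q > P → go right. Place as right child of P.
Insert M: M < P → go left. Place as left child of P.
Insert O: O < P → go left; O > M → go right. Place as right child of M.
Insert Z: Z > P → go right; Z > Q → go right. Place as right child of Q.
Insert L: L < P → go left; L < M → go left. Place as left child of M.
Insert D: D < P → go left; D < M → go left; D < L → go left. Place as left child of L.
Insert E: E < P → go left; E < M → go left; E < L → go left; E > D → go right. Place as right child of D.
Insert T: T > P → go right; T > Q → go right; T < Z → go left. Place as left child of Z.
Insert Y: Y > P → go right; Y > Q → go right; Y < Z → go left; Y > T → go right. Place as right child of T.
Insert C: C < P → go left; C < M → go left; C < L → go left; C < D → go left. Place as left child of D.
Insert A: A < P → go left; A < M → go left; A < L → go left; A < D → go left; A < C → go left. Place as left child of C.
Insert U: U > P → go right; U > Q → go right; U < Z → go left; U > T → go right; U < Y → go left. Place as left child of Y.

P M L D C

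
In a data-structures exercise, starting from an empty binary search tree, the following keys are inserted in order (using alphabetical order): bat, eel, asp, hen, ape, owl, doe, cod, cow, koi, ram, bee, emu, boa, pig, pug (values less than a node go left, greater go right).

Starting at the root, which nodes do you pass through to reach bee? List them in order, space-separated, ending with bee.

bat eel doe cod bee

Insert bat: tree is empty, so bat becomes the root.
Insert eel: eel > bat → go right. Place as right child of bat.
Insert asp: asp < bat → go left. Place as left child of bat.
Insert hen: hen > bat → go right; hen > eel → go right. Place as right child of eel.
Insert ape: ape < bat → go left; ape < asp → go left. Place as left child of asp.
Insert owl: owl > bat → go right; owl > eel → go right; owl > hen → go right. Place as right child of hen.
Insert doe: doe > bat → go right; doe < eel → go left. Place as left child of eel.
Insert cod: cod > bat → go right; cod < eel → go left; cod < doe → go left. Place as left child of doe.
Insert cow: cow > bat → go right; cow < eel → go left; cow < doe → go left; cow > cod → go right. Place as right child of cod.
Insert koi: koi > bat → go right; koi > eel → go right; koi > hen → go right; koi < owl → go left. Place as left child of owl.
Insert ram: ram > bat → go right; ram > eel → go right; ram > hen → go right; ram > owl → go right. Place as right child of owl.
Insert bee: bee > bat → go right; bee < eel → go left; bee < doe → go left; bee < cod → go left. Place as left child of cod.
Insert emu: emu > bat → go right; emu > eel → go right; emu < hen → go left. Place as left child of hen.
Insert boa: boa > bat → go right; boa < eel → go left; boa < doe → go left; boa < cod → go left; boa > bee → go right. Place as right child of bee.
Insert pig: pig > bat → go right; pig > eel → go right; pig > hen → go right; pig > owl → go right; pig < ram → go left. Place as left child of ram.
Insert pug: pug > bat → go right; pug > eel → go right; pug > hen → go right; pug > owl → go right; pug < ram → go left; pug > pig → go right. Place as right child of pig.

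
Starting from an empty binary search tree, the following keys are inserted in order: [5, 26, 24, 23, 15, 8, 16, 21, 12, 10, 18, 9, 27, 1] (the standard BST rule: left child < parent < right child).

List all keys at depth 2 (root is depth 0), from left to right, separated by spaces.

5: root
26: right child of 5 (depth 1)
24: left child of 26 (depth 2)
23: left child of 24 (depth 3)
15: left child of 23 (depth 4)
8: left child of 15 (depth 5)
16: right child of 15 (depth 5)
21: right child of 16 (depth 6)
12: right child of 8 (depth 6)
10: left child of 12 (depth 7)
18: left child of 21 (depth 7)
9: left child of 10 (depth 8)
27: right child of 26 (depth 2)
1: left child of 5 (depth 1)

24 27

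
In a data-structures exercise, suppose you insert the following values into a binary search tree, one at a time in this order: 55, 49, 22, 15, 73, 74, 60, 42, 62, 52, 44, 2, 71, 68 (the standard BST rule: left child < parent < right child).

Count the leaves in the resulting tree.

5

55: root
49: left child of 55 (depth 1)
22: left child of 49 (depth 2)
15: left child of 22 (depth 3)
73: right child of 55 (depth 1)
74: right child of 73 (depth 2)
60: left child of 73 (depth 2)
42: right child of 22 (depth 3)
62: right child of 60 (depth 3)
52: right child of 49 (depth 2)
44: right child of 42 (depth 4)
2: left child of 15 (depth 4)
71: right child of 62 (depth 4)
68: left child of 71 (depth 5)

Leaves: 2, 44, 52, 68, 74 — 5 in total.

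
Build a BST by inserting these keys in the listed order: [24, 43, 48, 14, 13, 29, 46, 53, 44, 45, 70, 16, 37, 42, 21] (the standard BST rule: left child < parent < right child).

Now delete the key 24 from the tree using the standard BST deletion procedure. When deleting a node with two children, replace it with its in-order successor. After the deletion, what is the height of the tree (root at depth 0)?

24: root
43: right child of 24 (depth 1)
48: right child of 43 (depth 2)
14: left child of 24 (depth 1)
13: left child of 14 (depth 2)
29: left child of 43 (depth 2)
46: left child of 48 (depth 3)
53: right child of 48 (depth 3)
44: left child of 46 (depth 4)
45: right child of 44 (depth 5)
70: right child of 53 (depth 4)
16: right child of 14 (depth 2)
37: right child of 29 (depth 3)
42: right child of 37 (depth 4)
21: right child of 16 (depth 3)

Delete 24 (two children — replace with in-order successor).
After deletion, deepest node is 45 at depth 5.

5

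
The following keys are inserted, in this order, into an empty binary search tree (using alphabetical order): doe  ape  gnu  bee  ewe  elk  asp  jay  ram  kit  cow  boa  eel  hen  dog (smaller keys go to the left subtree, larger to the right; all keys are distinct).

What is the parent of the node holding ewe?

gnu

doe: root
ape: left child of doe (depth 1)
gnu: right child of doe (depth 1)
bee: right child of ape (depth 2)
ewe: left child of gnu (depth 2)
elk: left child of ewe (depth 3)
asp: left child of bee (depth 3)
jay: right child of gnu (depth 2)
ram: right child of jay (depth 3)
kit: left child of ram (depth 4)
cow: right child of bee (depth 3)
boa: left child of cow (depth 4)
eel: left child of elk (depth 4)
hen: left child of jay (depth 3)
dog: left child of eel (depth 5)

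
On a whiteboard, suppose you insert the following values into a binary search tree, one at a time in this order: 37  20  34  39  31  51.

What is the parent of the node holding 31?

34

37: root
20: left child of 37 (depth 1)
34: right child of 20 (depth 2)
39: right child of 37 (depth 1)
31: left child of 34 (depth 3)
51: right child of 39 (depth 2)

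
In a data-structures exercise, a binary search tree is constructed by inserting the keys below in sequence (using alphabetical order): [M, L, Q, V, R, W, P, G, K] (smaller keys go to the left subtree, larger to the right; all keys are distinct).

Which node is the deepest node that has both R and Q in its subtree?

Q

M: root
L: left child of M (depth 1)
Q: right child of M (depth 1)
V: right child of Q (depth 2)
R: left child of V (depth 3)
W: right child of V (depth 3)
P: left child of Q (depth 2)
G: left child of L (depth 2)
K: right child of G (depth 3)

Path to R: M → Q → V → R
Path to Q: M → Q
Q lies on both paths and is an ancestor of the other node.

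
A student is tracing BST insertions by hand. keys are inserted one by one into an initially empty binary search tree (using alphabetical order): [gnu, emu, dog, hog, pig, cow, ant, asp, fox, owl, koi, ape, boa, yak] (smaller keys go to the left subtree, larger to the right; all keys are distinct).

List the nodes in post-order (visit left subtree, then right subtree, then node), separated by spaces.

gnu: root
emu: left child of gnu (depth 1)
dog: left child of emu (depth 2)
hog: right child of gnu (depth 1)
pig: right child of hog (depth 2)
cow: left child of dog (depth 3)
ant: left child of cow (depth 4)
asp: right child of ant (depth 5)
fox: right child of emu (depth 2)
owl: left child of pig (depth 3)
koi: left child of owl (depth 4)
ape: left child of asp (depth 6)
boa: right child of asp (depth 6)
yak: right child of pig (depth 3)

ape boa asp ant cow dog fox emu koi owl yak pig hog gnu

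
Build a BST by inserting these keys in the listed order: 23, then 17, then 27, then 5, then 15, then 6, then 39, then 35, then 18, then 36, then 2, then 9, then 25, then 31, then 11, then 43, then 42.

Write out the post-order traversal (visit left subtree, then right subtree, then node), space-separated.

2 11 9 6 15 5 18 17 25 31 36 35 42 43 39 27 23

23: root
17: left child of 23 (depth 1)
27: right child of 23 (depth 1)
5: left child of 17 (depth 2)
15: right child of 5 (depth 3)
6: left child of 15 (depth 4)
39: right child of 27 (depth 2)
35: left child of 39 (depth 3)
18: right child of 17 (depth 2)
36: right child of 35 (depth 4)
2: left child of 5 (depth 3)
9: right child of 6 (depth 5)
25: left child of 27 (depth 2)
31: left child of 35 (depth 4)
11: right child of 9 (depth 6)
43: right child of 39 (depth 3)
42: left child of 43 (depth 4)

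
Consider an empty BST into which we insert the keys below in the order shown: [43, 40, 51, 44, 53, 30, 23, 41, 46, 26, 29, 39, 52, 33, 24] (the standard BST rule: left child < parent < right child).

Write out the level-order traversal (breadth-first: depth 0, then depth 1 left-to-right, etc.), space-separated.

43 40 51 30 41 44 53 23 39 46 52 26 33 24 29

43: root
40: left child of 43 (depth 1)
51: right child of 43 (depth 1)
44: left child of 51 (depth 2)
53: right child of 51 (depth 2)
30: left child of 40 (depth 2)
23: left child of 30 (depth 3)
41: right child of 40 (depth 2)
46: right child of 44 (depth 3)
26: right child of 23 (depth 4)
29: right child of 26 (depth 5)
39: right child of 30 (depth 3)
52: left child of 53 (depth 3)
33: left child of 39 (depth 4)
24: left child of 26 (depth 5)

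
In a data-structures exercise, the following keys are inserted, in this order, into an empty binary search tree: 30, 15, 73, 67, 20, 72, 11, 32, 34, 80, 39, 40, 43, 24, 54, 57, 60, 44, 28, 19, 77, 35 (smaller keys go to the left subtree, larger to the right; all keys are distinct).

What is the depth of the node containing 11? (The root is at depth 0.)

2

Insert 30: tree is empty, so 30 becomes the root.
Insert 15: 15 < 30 → go left. Place as left child of 30.
Insert 73: 73 > 30 → go right. Place as right child of 30.
Insert 67: 67 > 30 → go right; 67 < 73 → go left. Place as left child of 73.
Insert 20: 20 < 30 → go left; 20 > 15 → go right. Place as right child of 15.
Insert 72: 72 > 30 → go right; 72 < 73 → go left; 72 > 67 → go right. Place as right child of 67.
Insert 11: 11 < 30 → go left; 11 < 15 → go left. Place as left child of 15.
Insert 32: 32 > 30 → go right; 32 < 73 → go left; 32 < 67 → go left. Place as left child of 67.
Insert 34: 34 > 30 → go right; 34 < 73 → go left; 34 < 67 → go left; 34 > 32 → go right. Place as right child of 32.
Insert 80: 80 > 30 → go right; 80 > 73 → go right. Place as right child of 73.
Insert 39: 39 > 30 → go right; 39 < 73 → go left; 39 < 67 → go left; 39 > 32 → go right; 39 > 34 → go right. Place as right child of 34.
Insert 40: 40 > 30 → go right; 40 < 73 → go left; 40 < 67 → go left; 40 > 32 → go right; 40 > 34 → go right; 40 > 39 → go right. Place as right child of 39.
Insert 43: 43 > 30 → go right; 43 < 73 → go left; 43 < 67 → go left; 43 > 32 → go right; 43 > 34 → go right; 43 > 39 → go right; 43 > 40 → go right. Place as right child of 40.
Insert 24: 24 < 30 → go left; 24 > 15 → go right; 24 > 20 → go right. Place as right child of 20.
Insert 54: 54 > 30 → go right; 54 < 73 → go left; 54 < 67 → go left; 54 > 32 → go right; 54 > 34 → go right; 54 > 39 → go right; 54 > 40 → go right; 54 > 43 → go right. Place as right child of 43.
Insert 57: 57 > 30 → go right; 57 < 73 → go left; 57 < 67 → go left; 57 > 32 → go right; 57 > 34 → go right; 57 > 39 → go right; 57 > 40 → go right; 57 > 43 → go right; 57 > 54 → go right. Place as right child of 54.
Insert 60: 60 > 30 → go right; 60 < 73 → go left; 60 < 67 → go left; 60 > 32 → go right; 60 > 34 → go right; 60 > 39 → go right; 60 > 40 → go right; 60 > 43 → go right; 60 > 54 → go right; 60 > 57 → go right. Place as right child of 57.
Insert 44: 44 > 30 → go right; 44 < 73 → go left; 44 < 67 → go left; 44 > 32 → go right; 44 > 34 → go right; 44 > 39 → go right; 44 > 40 → go right; 44 > 43 → go right; 44 < 54 → go left. Place as left child of 54.
Insert 28: 28 < 30 → go left; 28 > 15 → go right; 28 > 20 → go right; 28 > 24 → go right. Place as right child of 24.
Insert 19: 19 < 30 → go left; 19 > 15 → go right; 19 < 20 → go left. Place as left child of 20.
Insert 77: 77 > 30 → go right; 77 > 73 → go right; 77 < 80 → go left. Place as left child of 80.
Insert 35: 35 > 30 → go right; 35 < 73 → go left; 35 < 67 → go left; 35 > 32 → go right; 35 > 34 → go right; 35 < 39 → go left. Place as left child of 39.

Path to 11: 30 → 15 → 11, which is 2 edges.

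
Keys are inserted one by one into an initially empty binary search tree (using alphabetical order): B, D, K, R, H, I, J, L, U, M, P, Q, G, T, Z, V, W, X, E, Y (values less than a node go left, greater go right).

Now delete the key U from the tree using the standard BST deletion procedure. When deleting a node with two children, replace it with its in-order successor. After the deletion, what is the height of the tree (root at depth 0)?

B: root
D: right child of B (depth 1)
K: right child of D (depth 2)
R: right child of K (depth 3)
H: left child of K (depth 3)
I: right child of H (depth 4)
J: right child of I (depth 5)
L: left child of R (depth 4)
U: right child of R (depth 4)
M: right child of L (depth 5)
P: right child of M (depth 6)
Q: right child of P (depth 7)
G: left child of H (depth 4)
T: left child of U (depth 5)
Z: right child of U (depth 5)
V: left child of Z (depth 6)
W: right child of V (depth 7)
X: right child of W (depth 8)
E: left child of G (depth 5)
Y: right child of X (depth 9)

Delete U (two children — replace with in-order successor).
After deletion, deepest node is Y at depth 8.

8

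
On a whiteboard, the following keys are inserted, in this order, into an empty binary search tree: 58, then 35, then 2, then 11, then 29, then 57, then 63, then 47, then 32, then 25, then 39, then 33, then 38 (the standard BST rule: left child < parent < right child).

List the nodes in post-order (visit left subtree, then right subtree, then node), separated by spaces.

Resulting structure (node: left, right):
  58: L=35, R=63
  35: L=2, R=57
  2: L=–, R=11
  11: L=–, R=29
  29: L=25, R=32
  57: L=47, R=–
  63: L=–, R=–
  47: L=39, R=–
  32: L=–, R=33
  25: L=–, R=–
  39: L=38, R=–
  33: L=–, R=–
  38: L=–, R=–

25 33 32 29 11 2 38 39 47 57 35 63 58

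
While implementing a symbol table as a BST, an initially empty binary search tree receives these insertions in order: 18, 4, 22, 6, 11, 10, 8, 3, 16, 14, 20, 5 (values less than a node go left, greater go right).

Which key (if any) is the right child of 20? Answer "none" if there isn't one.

none

Resulting structure (node: left, right):
  18: L=4, R=22
  4: L=3, R=6
  22: L=20, R=–
  6: L=5, R=11
  11: L=10, R=16
  10: L=8, R=–
  8: L=–, R=–
  3: L=–, R=–
  16: L=14, R=–
  14: L=–, R=–
  20: L=–, R=–
  5: L=–, R=–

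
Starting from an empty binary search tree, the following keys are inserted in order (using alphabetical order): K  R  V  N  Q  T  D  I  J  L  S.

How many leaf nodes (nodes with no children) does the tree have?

4

Insert K: tree is empty, so K becomes the root.
Insert R: R > K → go right. Place as right child of K.
Insert V: V > K → go right; V > R → go right. Place as right child of R.
Insert N: N > K → go right; N < R → go left. Place as left child of R.
Insert Q: Q > K → go right; Q < R → go left; Q > N → go right. Place as right child of N.
Insert T: T > K → go right; T > R → go right; T < V → go left. Place as left child of V.
Insert D: D < K → go left. Place as left child of K.
Insert I: I < K → go left; I > D → go right. Place as right child of D.
Insert J: J < K → go left; J > D → go right; J > I → go right. Place as right child of I.
Insert L: L > K → go right; L < R → go left; L < N → go left. Place as left child of N.
Insert S: S > K → go right; S > R → go right; S < V → go left; S < T → go left. Place as left child of T.

Leaves: J, L, Q, S — 4 in total.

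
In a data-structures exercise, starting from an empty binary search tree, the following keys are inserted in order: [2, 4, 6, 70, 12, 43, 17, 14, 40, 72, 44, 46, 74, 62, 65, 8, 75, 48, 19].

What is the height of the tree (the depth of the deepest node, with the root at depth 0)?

9

2: root
4: right child of 2 (depth 1)
6: right child of 4 (depth 2)
70: right child of 6 (depth 3)
12: left child of 70 (depth 4)
43: right child of 12 (depth 5)
17: left child of 43 (depth 6)
14: left child of 17 (depth 7)
40: right child of 17 (depth 7)
72: right child of 70 (depth 4)
44: right child of 43 (depth 6)
46: right child of 44 (depth 7)
74: right child of 72 (depth 5)
62: right child of 46 (depth 8)
65: right child of 62 (depth 9)
8: left child of 12 (depth 5)
75: right child of 74 (depth 6)
48: left child of 62 (depth 9)
19: left child of 40 (depth 8)

The deepest node is 65 at depth 9.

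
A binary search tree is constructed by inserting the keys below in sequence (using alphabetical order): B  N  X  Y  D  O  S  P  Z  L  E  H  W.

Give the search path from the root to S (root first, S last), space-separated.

B: root
N: right child of B (depth 1)
X: right child of N (depth 2)
Y: right child of X (depth 3)
D: left child of N (depth 2)
O: left child of X (depth 3)
S: right child of O (depth 4)
P: left child of S (depth 5)
Z: right child of Y (depth 4)
L: right child of D (depth 3)
E: left child of L (depth 4)
H: right child of E (depth 5)
W: right child of S (depth 5)

B N X O S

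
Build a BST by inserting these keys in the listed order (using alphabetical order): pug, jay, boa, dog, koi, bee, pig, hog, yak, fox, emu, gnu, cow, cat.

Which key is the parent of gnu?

Insert pug: tree is empty, so pug becomes the root.
Insert jay: jay < pug → go left. Place as left child of pug.
Insert boa: boa < pug → go left; boa < jay → go left. Place as left child of jay.
Insert dog: dog < pug → go left; dog < jay → go left; dog > boa → go right. Place as right child of boa.
Insert koi: koi < pug → go left; koi > jay → go right. Place as right child of jay.
Insert bee: bee < pug → go left; bee < jay → go left; bee < boa → go left. Place as left child of boa.
Insert pig: pig < pug → go left; pig > jay → go right; pig > koi → go right. Place as right child of koi.
Insert hog: hog < pug → go left; hog < jay → go left; hog > boa → go right; hog > dog → go right. Place as right child of dog.
Insert yak: yak > pug → go right. Place as right child of pug.
Insert fox: fox < pug → go left; fox < jay → go left; fox > boa → go right; fox > dog → go right; fox < hog → go left. Place as left child of hog.
Insert emu: emu < pug → go left; emu < jay → go left; emu > boa → go right; emu > dog → go right; emu < hog → go left; emu < fox → go left. Place as left child of fox.
Insert gnu: gnu < pug → go left; gnu < jay → go left; gnu > boa → go right; gnu > dog → go right; gnu < hog → go left; gnu > fox → go right. Place as right child of fox.
Insert cow: cow < pug → go left; cow < jay → go left; cow > boa → go right; cow < dog → go left. Place as left child of dog.
Insert cat: cat < pug → go left; cat < jay → go left; cat > boa → go right; cat < dog → go left; cat < cow → go left. Place as left child of cow.

fox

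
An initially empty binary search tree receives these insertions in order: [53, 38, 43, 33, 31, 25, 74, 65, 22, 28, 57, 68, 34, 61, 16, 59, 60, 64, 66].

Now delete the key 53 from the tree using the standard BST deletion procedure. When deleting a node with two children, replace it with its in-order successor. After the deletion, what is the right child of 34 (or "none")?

none

53: root
38: left child of 53 (depth 1)
43: right child of 38 (depth 2)
33: left child of 38 (depth 2)
31: left child of 33 (depth 3)
25: left child of 31 (depth 4)
74: right child of 53 (depth 1)
65: left child of 74 (depth 2)
22: left child of 25 (depth 5)
28: right child of 25 (depth 5)
57: left child of 65 (depth 3)
68: right child of 65 (depth 3)
34: right child of 33 (depth 3)
61: right child of 57 (depth 4)
16: left child of 22 (depth 6)
59: left child of 61 (depth 5)
60: right child of 59 (depth 6)
64: right child of 61 (depth 5)
66: left child of 68 (depth 4)

Delete 53 (two children — replace with in-order successor).
After deletion, 34's right child: none.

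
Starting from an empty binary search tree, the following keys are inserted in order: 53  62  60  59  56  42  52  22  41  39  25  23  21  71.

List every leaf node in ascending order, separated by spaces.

21 23 52 56 71

53: root
62: right child of 53 (depth 1)
60: left child of 62 (depth 2)
59: left child of 60 (depth 3)
56: left child of 59 (depth 4)
42: left child of 53 (depth 1)
52: right child of 42 (depth 2)
22: left child of 42 (depth 2)
41: right child of 22 (depth 3)
39: left child of 41 (depth 4)
25: left child of 39 (depth 5)
23: left child of 25 (depth 6)
21: left child of 22 (depth 3)
71: right child of 62 (depth 2)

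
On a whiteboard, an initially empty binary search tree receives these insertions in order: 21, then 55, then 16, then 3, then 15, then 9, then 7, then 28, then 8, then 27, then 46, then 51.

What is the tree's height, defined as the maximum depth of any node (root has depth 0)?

6

Resulting structure (node: left, right):
  21: L=16, R=55
  55: L=28, R=–
  16: L=3, R=–
  3: L=–, R=15
  15: L=9, R=–
  9: L=7, R=–
  7: L=–, R=8
  28: L=27, R=46
  8: L=–, R=–
  27: L=–, R=–
  46: L=–, R=51
  51: L=–, R=–

The deepest node is 8 at depth 6.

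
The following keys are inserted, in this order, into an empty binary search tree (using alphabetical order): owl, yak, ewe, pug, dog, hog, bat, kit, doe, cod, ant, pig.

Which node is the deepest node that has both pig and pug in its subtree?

Resulting structure (node: left, right):
  owl: L=ewe, R=yak
  yak: L=pug, R=–
  ewe: L=dog, R=hog
  pug: L=pig, R=–
  dog: L=bat, R=–
  hog: L=–, R=kit
  bat: L=ant, R=doe
  kit: L=–, R=–
  doe: L=cod, R=–
  cod: L=–, R=–
  ant: L=–, R=–
  pig: L=–, R=–

Path to pig: owl → yak → pug → pig
Path to pug: owl → yak → pug
pug lies on both paths and is an ancestor of the other node.

pug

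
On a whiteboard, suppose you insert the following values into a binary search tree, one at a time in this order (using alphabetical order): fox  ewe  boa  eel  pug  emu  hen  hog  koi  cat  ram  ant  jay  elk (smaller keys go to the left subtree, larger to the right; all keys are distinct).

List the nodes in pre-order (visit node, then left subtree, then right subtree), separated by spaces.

fox ewe boa ant eel cat emu elk pug hen hog koi jay ram

fox: root
ewe: left child of fox (depth 1)
boa: left child of ewe (depth 2)
eel: right child of boa (depth 3)
pug: right child of fox (depth 1)
emu: right child of eel (depth 4)
hen: left child of pug (depth 2)
hog: right child of hen (depth 3)
koi: right child of hog (depth 4)
cat: left child of eel (depth 4)
ram: right child of pug (depth 2)
ant: left child of boa (depth 3)
jay: left child of koi (depth 5)
elk: left child of emu (depth 5)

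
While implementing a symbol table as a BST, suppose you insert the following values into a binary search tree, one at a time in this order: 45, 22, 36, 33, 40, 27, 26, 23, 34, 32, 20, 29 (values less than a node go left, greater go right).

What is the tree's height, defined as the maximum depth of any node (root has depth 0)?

Insert 45: tree is empty, so 45 becomes the root.
Insert 22: 22 < 45 → go left. Place as left child of 45.
Insert 36: 36 < 45 → go left; 36 > 22 → go right. Place as right child of 22.
Insert 33: 33 < 45 → go left; 33 > 22 → go right; 33 < 36 → go left. Place as left child of 36.
Insert 40: 40 < 45 → go left; 40 > 22 → go right; 40 > 36 → go right. Place as right child of 36.
Insert 27: 27 < 45 → go left; 27 > 22 → go right; 27 < 36 → go left; 27 < 33 → go left. Place as left child of 33.
Insert 26: 26 < 45 → go left; 26 > 22 → go right; 26 < 36 → go left; 26 < 33 → go left; 26 < 27 → go left. Place as left child of 27.
Insert 23: 23 < 45 → go left; 23 > 22 → go right; 23 < 36 → go left; 23 < 33 → go left; 23 < 27 → go left; 23 < 26 → go left. Place as left child of 26.
Insert 34: 34 < 45 → go left; 34 > 22 → go right; 34 < 36 → go left; 34 > 33 → go right. Place as right child of 33.
Insert 32: 32 < 45 → go left; 32 > 22 → go right; 32 < 36 → go left; 32 < 33 → go left; 32 > 27 → go right. Place as right child of 27.
Insert 20: 20 < 45 → go left; 20 < 22 → go left. Place as left child of 22.
Insert 29: 29 < 45 → go left; 29 > 22 → go right; 29 < 36 → go left; 29 < 33 → go left; 29 > 27 → go right; 29 < 32 → go left. Place as left child of 32.

The deepest node is 23 at depth 6.

6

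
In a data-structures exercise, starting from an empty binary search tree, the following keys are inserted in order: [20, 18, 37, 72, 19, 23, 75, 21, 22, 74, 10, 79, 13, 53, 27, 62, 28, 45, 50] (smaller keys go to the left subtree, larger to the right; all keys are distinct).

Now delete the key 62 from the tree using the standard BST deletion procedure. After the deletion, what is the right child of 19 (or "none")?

none

Insert 20: tree is empty, so 20 becomes the root.
Insert 18: 18 < 20 → go left. Place as left child of 20.
Insert 37: 37 > 20 → go right. Place as right child of 20.
Insert 72: 72 > 20 → go right; 72 > 37 → go right. Place as right child of 37.
Insert 19: 19 < 20 → go left; 19 > 18 → go right. Place as right child of 18.
Insert 23: 23 > 20 → go right; 23 < 37 → go left. Place as left child of 37.
Insert 75: 75 > 20 → go right; 75 > 37 → go right; 75 > 72 → go right. Place as right child of 72.
Insert 21: 21 > 20 → go right; 21 < 37 → go left; 21 < 23 → go left. Place as left child of 23.
Insert 22: 22 > 20 → go right; 22 < 37 → go left; 22 < 23 → go left; 22 > 21 → go right. Place as right child of 21.
Insert 74: 74 > 20 → go right; 74 > 37 → go right; 74 > 72 → go right; 74 < 75 → go left. Place as left child of 75.
Insert 10: 10 < 20 → go left; 10 < 18 → go left. Place as left child of 18.
Insert 79: 79 > 20 → go right; 79 > 37 → go right; 79 > 72 → go right; 79 > 75 → go right. Place as right child of 75.
Insert 13: 13 < 20 → go left; 13 < 18 → go left; 13 > 10 → go right. Place as right child of 10.
Insert 53: 53 > 20 → go right; 53 > 37 → go right; 53 < 72 → go left. Place as left child of 72.
Insert 27: 27 > 20 → go right; 27 < 37 → go left; 27 > 23 → go right. Place as right child of 23.
Insert 62: 62 > 20 → go right; 62 > 37 → go right; 62 < 72 → go left; 62 > 53 → go right. Place as right child of 53.
Insert 28: 28 > 20 → go right; 28 < 37 → go left; 28 > 23 → go right; 28 > 27 → go right. Place as right child of 27.
Insert 45: 45 > 20 → go right; 45 > 37 → go right; 45 < 72 → go left; 45 < 53 → go left. Place as left child of 53.
Insert 50: 50 > 20 → go right; 50 > 37 → go right; 50 < 72 → go left; 50 < 53 → go left; 50 > 45 → go right. Place as right child of 45.

Delete 62 (at most one child — splice it out).
After deletion, 19's right child: none.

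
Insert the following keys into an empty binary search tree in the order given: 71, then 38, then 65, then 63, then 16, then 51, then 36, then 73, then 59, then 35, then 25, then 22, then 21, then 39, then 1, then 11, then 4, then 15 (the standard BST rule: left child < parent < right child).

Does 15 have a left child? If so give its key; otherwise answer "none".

Insert 71: tree is empty, so 71 becomes the root.
Insert 38: 38 < 71 → go left. Place as left child of 71.
Insert 65: 65 < 71 → go left; 65 > 38 → go right. Place as right child of 38.
Insert 63: 63 < 71 → go left; 63 > 38 → go right; 63 < 65 → go left. Place as left child of 65.
Insert 16: 16 < 71 → go left; 16 < 38 → go left. Place as left child of 38.
Insert 51: 51 < 71 → go left; 51 > 38 → go right; 51 < 65 → go left; 51 < 63 → go left. Place as left child of 63.
Insert 36: 36 < 71 → go left; 36 < 38 → go left; 36 > 16 → go right. Place as right child of 16.
Insert 73: 73 > 71 → go right. Place as right child of 71.
Insert 59: 59 < 71 → go left; 59 > 38 → go right; 59 < 65 → go left; 59 < 63 → go left; 59 > 51 → go right. Place as right child of 51.
Insert 35: 35 < 71 → go left; 35 < 38 → go left; 35 > 16 → go right; 35 < 36 → go left. Place as left child of 36.
Insert 25: 25 < 71 → go left; 25 < 38 → go left; 25 > 16 → go right; 25 < 36 → go left; 25 < 35 → go left. Place as left child of 35.
Insert 22: 22 < 71 → go left; 22 < 38 → go left; 22 > 16 → go right; 22 < 36 → go left; 22 < 35 → go left; 22 < 25 → go left. Place as left child of 25.
Insert 21: 21 < 71 → go left; 21 < 38 → go left; 21 > 16 → go right; 21 < 36 → go left; 21 < 35 → go left; 21 < 25 → go left; 21 < 22 → go left. Place as left child of 22.
Insert 39: 39 < 71 → go left; 39 > 38 → go right; 39 < 65 → go left; 39 < 63 → go left; 39 < 51 → go left. Place as left child of 51.
Insert 1: 1 < 71 → go left; 1 < 38 → go left; 1 < 16 → go left. Place as left child of 16.
Insert 11: 11 < 71 → go left; 11 < 38 → go left; 11 < 16 → go left; 11 > 1 → go right. Place as right child of 1.
Insert 4: 4 < 71 → go left; 4 < 38 → go left; 4 < 16 → go left; 4 > 1 → go right; 4 < 11 → go left. Place as left child of 11.
Insert 15: 15 < 71 → go left; 15 < 38 → go left; 15 < 16 → go left; 15 > 1 → go right; 15 > 11 → go right. Place as right child of 11.

none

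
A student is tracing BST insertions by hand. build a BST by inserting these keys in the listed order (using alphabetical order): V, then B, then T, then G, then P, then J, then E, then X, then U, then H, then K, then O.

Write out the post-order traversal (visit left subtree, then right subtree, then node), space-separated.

Insert V: tree is empty, so V becomes the root.
Insert B: B < V → go left. Place as left child of V.
Insert T: T < V → go left; T > B → go right. Place as right child of B.
Insert G: G < V → go left; G > B → go right; G < T → go left. Place as left child of T.
Insert P: P < V → go left; P > B → go right; P < T → go left; P > G → go right. Place as right child of G.
Insert J: J < V → go left; J > B → go right; J < T → go left; J > G → go right; J < P → go left. Place as left child of P.
Insert E: E < V → go left; E > B → go right; E < T → go left; E < G → go left. Place as left child of G.
Insert X: X > V → go right. Place as right child of V.
Insert U: U < V → go left; U > B → go right; U > T → go right. Place as right child of T.
Insert H: H < V → go left; H > B → go right; H < T → go left; H > G → go right; H < P → go left; H < J → go left. Place as left child of J.
Insert K: K < V → go left; K > B → go right; K < T → go left; K > G → go right; K < P → go left; K > J → go right. Place as right child of J.
Insert O: O < V → go left; O > B → go right; O < T → go left; O > G → go right; O < P → go left; O > J → go right; O > K → go right. Place as right child of K.

E H O K J P G U T B X V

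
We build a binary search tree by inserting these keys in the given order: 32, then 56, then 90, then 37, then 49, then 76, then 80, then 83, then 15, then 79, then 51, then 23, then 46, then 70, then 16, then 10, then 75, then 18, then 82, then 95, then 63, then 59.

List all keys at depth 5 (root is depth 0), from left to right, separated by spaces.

63 75 79 83

Resulting structure (node: left, right):
  32: L=15, R=56
  56: L=37, R=90
  90: L=76, R=95
  37: L=–, R=49
  49: L=46, R=51
  76: L=70, R=80
  80: L=79, R=83
  83: L=82, R=–
  15: L=10, R=23
  79: L=–, R=–
  51: L=–, R=–
  23: L=16, R=–
  46: L=–, R=–
  70: L=63, R=75
  16: L=–, R=18
  10: L=–, R=–
  75: L=–, R=–
  18: L=–, R=–
  82: L=–, R=–
  95: L=–, R=–
  63: L=59, R=–
  59: L=–, R=–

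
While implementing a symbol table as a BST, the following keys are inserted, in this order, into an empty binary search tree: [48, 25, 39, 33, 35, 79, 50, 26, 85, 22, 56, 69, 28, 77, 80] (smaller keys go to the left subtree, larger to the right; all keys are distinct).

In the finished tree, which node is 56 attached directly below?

50

48: root
25: left child of 48 (depth 1)
39: right child of 25 (depth 2)
33: left child of 39 (depth 3)
35: right child of 33 (depth 4)
79: right child of 48 (depth 1)
50: left child of 79 (depth 2)
26: left child of 33 (depth 4)
85: right child of 79 (depth 2)
22: left child of 25 (depth 2)
56: right child of 50 (depth 3)
69: right child of 56 (depth 4)
28: right child of 26 (depth 5)
77: right child of 69 (depth 5)
80: left child of 85 (depth 3)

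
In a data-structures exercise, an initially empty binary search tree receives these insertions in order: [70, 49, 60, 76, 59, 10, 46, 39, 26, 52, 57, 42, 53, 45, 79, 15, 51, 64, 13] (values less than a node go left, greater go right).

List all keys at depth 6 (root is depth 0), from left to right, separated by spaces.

Resulting structure (node: left, right):
  70: L=49, R=76
  49: L=10, R=60
  60: L=59, R=64
  76: L=–, R=79
  59: L=52, R=–
  10: L=–, R=46
  46: L=39, R=–
  39: L=26, R=42
  26: L=15, R=–
  52: L=51, R=57
  57: L=53, R=–
  42: L=–, R=45
  53: L=–, R=–
  45: L=–, R=–
  79: L=–, R=–
  15: L=13, R=–
  51: L=–, R=–
  64: L=–, R=–
  13: L=–, R=–

15 45 53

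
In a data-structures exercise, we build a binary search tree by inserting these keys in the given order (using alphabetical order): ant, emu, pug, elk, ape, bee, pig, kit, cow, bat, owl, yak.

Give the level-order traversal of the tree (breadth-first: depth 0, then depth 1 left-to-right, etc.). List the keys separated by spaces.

Insert ant: tree is empty, so ant becomes the root.
Insert emu: emu > ant → go right. Place as right child of ant.
Insert pug: pug > ant → go right; pug > emu → go right. Place as right child of emu.
Insert elk: elk > ant → go right; elk < emu → go left. Place as left child of emu.
Insert ape: ape > ant → go right; ape < emu → go left; ape < elk → go left. Place as left child of elk.
Insert bee: bee > ant → go right; bee < emu → go left; bee < elk → go left; bee > ape → go right. Place as right child of ape.
Insert pig: pig > ant → go right; pig > emu → go right; pig < pug → go left. Place as left child of pug.
Insert kit: kit > ant → go right; kit > emu → go right; kit < pug → go left; kit < pig → go left. Place as left child of pig.
Insert cow: cow > ant → go right; cow < emu → go left; cow < elk → go left; cow > ape → go right; cow > bee → go right. Place as right child of bee.
Insert bat: bat > ant → go right; bat < emu → go left; bat < elk → go left; bat > ape → go right; bat < bee → go left. Place as left child of bee.
Insert owl: owl > ant → go right; owl > emu → go right; owl < pug → go left; owl < pig → go left; owl > kit → go right. Place as right child of kit.
Insert yak: yak > ant → go right; yak > emu → go right; yak > pug → go right. Place as right child of pug.

ant emu elk pug ape pig yak bee kit bat cow owl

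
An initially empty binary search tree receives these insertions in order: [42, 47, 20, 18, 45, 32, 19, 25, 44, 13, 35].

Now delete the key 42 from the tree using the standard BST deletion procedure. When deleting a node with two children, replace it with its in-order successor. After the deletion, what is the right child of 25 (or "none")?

none

42: root
47: right child of 42 (depth 1)
20: left child of 42 (depth 1)
18: left child of 20 (depth 2)
45: left child of 47 (depth 2)
32: right child of 20 (depth 2)
19: right child of 18 (depth 3)
25: left child of 32 (depth 3)
44: left child of 45 (depth 3)
13: left child of 18 (depth 3)
35: right child of 32 (depth 3)

Delete 42 (two children — replace with in-order successor).
After deletion, 25's right child: none.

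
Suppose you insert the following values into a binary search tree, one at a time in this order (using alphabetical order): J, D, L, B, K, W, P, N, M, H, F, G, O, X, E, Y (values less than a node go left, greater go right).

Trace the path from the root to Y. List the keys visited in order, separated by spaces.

J L W X Y

Insert J: tree is empty, so J becomes the root.
Insert D: D < J → go left. Place as left child of J.
Insert L: L > J → go right. Place as right child of J.
Insert B: B < J → go left; B < D → go left. Place as left child of D.
Insert K: K > J → go right; K < L → go left. Place as left child of L.
Insert W: W > J → go right; W > L → go right. Place as right child of L.
Insert P: P > J → go right; P > L → go right; P < W → go left. Place as left child of W.
Insert N: N > J → go right; N > L → go right; N < W → go left; N < P → go left. Place as left child of P.
Insert M: M > J → go right; M > L → go right; M < W → go left; M < P → go left; M < N → go left. Place as left child of N.
Insert H: H < J → go left; H > D → go right. Place as right child of D.
Insert F: F < J → go left; F > D → go right; F < H → go left. Place as left child of H.
Insert G: G < J → go left; G > D → go right; G < H → go left; G > F → go right. Place as right child of F.
Insert O: O > J → go right; O > L → go right; O < W → go left; O < P → go left; O > N → go right. Place as right child of N.
Insert X: X > J → go right; X > L → go right; X > W → go right. Place as right child of W.
Insert E: E < J → go left; E > D → go right; E < H → go left; E < F → go left. Place as left child of F.
Insert Y: Y > J → go right; Y > L → go right; Y > W → go right; Y > X → go right. Place as right child of X.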